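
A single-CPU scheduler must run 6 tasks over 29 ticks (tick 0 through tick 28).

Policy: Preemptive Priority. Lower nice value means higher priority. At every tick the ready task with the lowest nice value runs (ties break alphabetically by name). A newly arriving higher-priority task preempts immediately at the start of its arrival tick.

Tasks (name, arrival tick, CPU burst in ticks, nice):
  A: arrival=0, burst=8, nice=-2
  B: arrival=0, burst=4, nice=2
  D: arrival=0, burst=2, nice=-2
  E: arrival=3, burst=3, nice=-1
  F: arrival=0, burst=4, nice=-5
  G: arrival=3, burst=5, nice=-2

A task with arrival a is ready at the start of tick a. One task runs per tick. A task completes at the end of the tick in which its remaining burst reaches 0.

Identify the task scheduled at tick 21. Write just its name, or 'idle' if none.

t=0: ready={A,B,D,F} → run F
t=1: ready={A,B,D,F} → run F
t=2: ready={A,B,D,F} → run F
t=3: ready={A,B,D,E,F,G} → run F
t=4: ready={A,B,D,E,G} → run A
t=5: ready={A,B,D,E,G} → run A
t=6: ready={A,B,D,E,G} → run A
t=7: ready={A,B,D,E,G} → run A
t=8: ready={A,B,D,E,G} → run A
t=9: ready={A,B,D,E,G} → run A
t=10: ready={A,B,D,E,G} → run A
t=11: ready={A,B,D,E,G} → run A
t=12: ready={B,D,E,G} → run D
t=13: ready={B,D,E,G} → run D
t=14: ready={B,E,G} → run G
t=15: ready={B,E,G} → run G
t=16: ready={B,E,G} → run G
t=17: ready={B,E,G} → run G
t=18: ready={B,E,G} → run G
t=19: ready={B,E} → run E
t=20: ready={B,E} → run E
t=21: ready={B,E} → run E
t=22: ready={B} → run B
t=23: ready={B} → run B
t=24: ready={B} → run B
t=25: ready={B} → run B
t=26: (idle)
t=27: (idle)
t=28: (idle)

running at tick 21 = E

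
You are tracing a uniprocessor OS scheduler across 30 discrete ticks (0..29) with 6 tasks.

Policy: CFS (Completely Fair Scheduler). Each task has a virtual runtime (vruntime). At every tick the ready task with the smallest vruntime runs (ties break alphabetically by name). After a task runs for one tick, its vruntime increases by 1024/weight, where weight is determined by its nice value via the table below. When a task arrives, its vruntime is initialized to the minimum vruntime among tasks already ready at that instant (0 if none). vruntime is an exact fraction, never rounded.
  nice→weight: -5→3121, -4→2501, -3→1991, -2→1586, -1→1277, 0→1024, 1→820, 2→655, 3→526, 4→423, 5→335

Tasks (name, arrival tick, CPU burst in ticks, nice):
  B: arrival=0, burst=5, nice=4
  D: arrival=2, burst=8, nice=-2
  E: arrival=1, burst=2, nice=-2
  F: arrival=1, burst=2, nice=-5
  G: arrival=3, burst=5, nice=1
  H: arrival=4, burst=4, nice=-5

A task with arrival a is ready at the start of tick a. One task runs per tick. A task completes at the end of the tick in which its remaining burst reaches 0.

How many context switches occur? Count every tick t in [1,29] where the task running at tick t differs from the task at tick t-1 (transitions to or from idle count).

t=0: vr[B=0] → run B
t=1: vr[B=1024/423 E=1024/423 F=1024/423] → run B
t=2: vr[B=2048/423 D=1024/423 E=1024/423 F=1024/423] → run D
t=3: vr[B=2048/423 D=1028608/335439 E=1024/423 F=1024/423 G=1024/423] → run E
t=4: vr[B=2048/423 D=1028608/335439 E=1028608/335439 F=1024/423 G=1024/423 H=1024/423] → run F
t=5: vr[B=2048/423 D=1028608/335439 E=1028608/335439 F=3629056/1320183 G=1024/423 H=1024/423] → run G
t=6: vr[B=2048/423 D=1028608/335439 E=1028608/335439 F=3629056/1320183 G=318208/86715 H=1024/423] → run H
t=7: vr[B=2048/423 D=1028608/335439 E=1028608/335439 F=3629056/1320183 G=318208/86715 H=3629056/1320183] → run F
t=8: vr[B=2048/423 D=1028608/335439 E=1028608/335439 G=318208/86715 H=3629056/1320183] → run H
t=9: vr[B=2048/423 D=1028608/335439 E=1028608/335439 G=318208/86715 H=4062208/1320183] → run D
t=10: vr[B=2048/423 D=1245184/335439 E=1028608/335439 G=318208/86715 H=4062208/1320183] → run E
t=11: vr[B=2048/423 D=1245184/335439 G=318208/86715 H=4062208/1320183] → run H
t=12: vr[B=2048/423 D=1245184/335439 G=318208/86715 H=4495360/1320183] → run H
t=13: vr[B=2048/423 D=1245184/335439 G=318208/86715] → run G
t=14: vr[B=2048/423 D=1245184/335439 G=426496/86715] → run D
t=15: vr[B=2048/423 D=1461760/335439 G=426496/86715] → run D
t=16: vr[B=2048/423 D=1678336/335439 G=426496/86715] → run B
t=17: vr[B=1024/141 D=1678336/335439 G=426496/86715] → run G
t=18: vr[B=1024/141 D=1678336/335439 G=534784/86715] → run D
t=19: vr[B=1024/141 D=1894912/335439 G=534784/86715] → run D
t=20: vr[B=1024/141 D=2111488/335439 G=534784/86715] → run G
t=21: vr[B=1024/141 D=2111488/335439 G=643072/86715] → run D
t=22: vr[B=1024/141 D=2328064/335439 G=643072/86715] → run D
t=23: vr[B=1024/141 G=643072/86715] → run B
t=24: vr[B=4096/423 G=643072/86715] → run G
t=25: vr[B=4096/423] → run B
t=26: (idle)
t=27: (idle)
t=28: (idle)
t=29: (idle)

context switches = 21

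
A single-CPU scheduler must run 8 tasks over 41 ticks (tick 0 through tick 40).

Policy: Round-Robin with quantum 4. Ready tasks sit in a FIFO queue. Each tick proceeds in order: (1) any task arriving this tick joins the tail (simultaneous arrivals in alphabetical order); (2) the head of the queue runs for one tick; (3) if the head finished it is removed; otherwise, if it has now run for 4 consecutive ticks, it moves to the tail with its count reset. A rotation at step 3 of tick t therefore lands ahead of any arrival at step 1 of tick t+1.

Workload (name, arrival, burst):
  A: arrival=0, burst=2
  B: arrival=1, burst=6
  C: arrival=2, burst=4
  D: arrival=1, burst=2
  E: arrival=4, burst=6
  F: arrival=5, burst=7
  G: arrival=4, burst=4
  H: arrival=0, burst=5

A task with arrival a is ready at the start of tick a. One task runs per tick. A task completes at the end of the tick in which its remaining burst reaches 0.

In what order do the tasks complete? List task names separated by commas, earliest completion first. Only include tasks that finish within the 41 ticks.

completion order = A, D, C, G, H, B, E, F

t=0: queue=[A,H] q_used=0 → run A
t=1: queue=[A,H,B,D] q_used=1 → run A
t=2: queue=[H,B,D,C] q_used=0 → run H
t=3: queue=[H,B,D,C] q_used=1 → run H
t=4: queue=[H,B,D,C,E,G] q_used=2 → run H
t=5: queue=[H,B,D,C,E,G,F] q_used=3 → run H
t=6: queue=[B,D,C,E,G,F,H] q_used=0 → run B
t=7: queue=[B,D,C,E,G,F,H] q_used=1 → run B
t=8: queue=[B,D,C,E,G,F,H] q_used=2 → run B
t=9: queue=[B,D,C,E,G,F,H] q_used=3 → run B
t=10: queue=[D,C,E,G,F,H,B] q_used=0 → run D
t=11: queue=[D,C,E,G,F,H,B] q_used=1 → run D
t=12: queue=[C,E,G,F,H,B] q_used=0 → run C
t=13: queue=[C,E,G,F,H,B] q_used=1 → run C
t=14: queue=[C,E,G,F,H,B] q_used=2 → run C
t=15: queue=[C,E,G,F,H,B] q_used=3 → run C
t=16: queue=[E,G,F,H,B] q_used=0 → run E
t=17: queue=[E,G,F,H,B] q_used=1 → run E
t=18: queue=[E,G,F,H,B] q_used=2 → run E
t=19: queue=[E,G,F,H,B] q_used=3 → run E
t=20: queue=[G,F,H,B,E] q_used=0 → run G
t=21: queue=[G,F,H,B,E] q_used=1 → run G
t=22: queue=[G,F,H,B,E] q_used=2 → run G
t=23: queue=[G,F,H,B,E] q_used=3 → run G
t=24: queue=[F,H,B,E] q_used=0 → run F
t=25: queue=[F,H,B,E] q_used=1 → run F
t=26: queue=[F,H,B,E] q_used=2 → run F
t=27: queue=[F,H,B,E] q_used=3 → run F
t=28: queue=[H,B,E,F] q_used=0 → run H
t=29: queue=[B,E,F] q_used=0 → run B
t=30: queue=[B,E,F] q_used=1 → run B
t=31: queue=[E,F] q_used=0 → run E
t=32: queue=[E,F] q_used=1 → run E
t=33: queue=[F] q_used=0 → run F
t=34: queue=[F] q_used=1 → run F
t=35: queue=[F] q_used=2 → run F
t=36: (idle)
t=37: (idle)
t=38: (idle)
t=39: (idle)
t=40: (idle)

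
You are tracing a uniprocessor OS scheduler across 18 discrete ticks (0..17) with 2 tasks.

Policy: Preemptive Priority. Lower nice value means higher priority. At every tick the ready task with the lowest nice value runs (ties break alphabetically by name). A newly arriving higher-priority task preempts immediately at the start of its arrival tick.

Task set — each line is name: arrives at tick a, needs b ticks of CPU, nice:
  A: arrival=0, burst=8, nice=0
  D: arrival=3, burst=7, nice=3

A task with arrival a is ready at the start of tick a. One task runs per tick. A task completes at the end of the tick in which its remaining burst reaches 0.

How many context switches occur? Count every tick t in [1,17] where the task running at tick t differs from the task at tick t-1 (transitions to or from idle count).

context switches = 2

t=0: ready={A} → run A
t=1: ready={A} → run A
t=2: ready={A} → run A
t=3: ready={A,D} → run A
t=4: ready={A,D} → run A
t=5: ready={A,D} → run A
t=6: ready={A,D} → run A
t=7: ready={A,D} → run A
t=8: ready={D} → run D
t=9: ready={D} → run D
t=10: ready={D} → run D
t=11: ready={D} → run D
t=12: ready={D} → run D
t=13: ready={D} → run D
t=14: ready={D} → run D
t=15: (idle)
t=16: (idle)
t=17: (idle)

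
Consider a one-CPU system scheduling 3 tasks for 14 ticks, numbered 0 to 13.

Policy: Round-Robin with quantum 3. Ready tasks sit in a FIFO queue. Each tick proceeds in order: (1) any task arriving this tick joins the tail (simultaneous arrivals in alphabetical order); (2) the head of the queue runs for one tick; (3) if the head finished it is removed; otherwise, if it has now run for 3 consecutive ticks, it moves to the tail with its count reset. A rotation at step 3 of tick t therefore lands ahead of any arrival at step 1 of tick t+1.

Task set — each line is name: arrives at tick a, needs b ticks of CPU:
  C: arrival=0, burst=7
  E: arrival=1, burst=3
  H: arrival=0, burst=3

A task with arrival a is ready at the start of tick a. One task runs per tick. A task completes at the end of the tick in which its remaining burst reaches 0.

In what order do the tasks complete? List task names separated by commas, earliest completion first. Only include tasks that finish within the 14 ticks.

t=0: queue=[C,H] q_used=0 → run C
t=1: queue=[C,H,E] q_used=1 → run C
t=2: queue=[C,H,E] q_used=2 → run C
t=3: queue=[H,E,C] q_used=0 → run H
t=4: queue=[H,E,C] q_used=1 → run H
t=5: queue=[H,E,C] q_used=2 → run H
t=6: queue=[E,C] q_used=0 → run E
t=7: queue=[E,C] q_used=1 → run E
t=8: queue=[E,C] q_used=2 → run E
t=9: queue=[C] q_used=0 → run C
t=10: queue=[C] q_used=1 → run C
t=11: queue=[C] q_used=2 → run C
t=12: queue=[C] q_used=0 → run C
t=13: (idle)

completion order = H, E, C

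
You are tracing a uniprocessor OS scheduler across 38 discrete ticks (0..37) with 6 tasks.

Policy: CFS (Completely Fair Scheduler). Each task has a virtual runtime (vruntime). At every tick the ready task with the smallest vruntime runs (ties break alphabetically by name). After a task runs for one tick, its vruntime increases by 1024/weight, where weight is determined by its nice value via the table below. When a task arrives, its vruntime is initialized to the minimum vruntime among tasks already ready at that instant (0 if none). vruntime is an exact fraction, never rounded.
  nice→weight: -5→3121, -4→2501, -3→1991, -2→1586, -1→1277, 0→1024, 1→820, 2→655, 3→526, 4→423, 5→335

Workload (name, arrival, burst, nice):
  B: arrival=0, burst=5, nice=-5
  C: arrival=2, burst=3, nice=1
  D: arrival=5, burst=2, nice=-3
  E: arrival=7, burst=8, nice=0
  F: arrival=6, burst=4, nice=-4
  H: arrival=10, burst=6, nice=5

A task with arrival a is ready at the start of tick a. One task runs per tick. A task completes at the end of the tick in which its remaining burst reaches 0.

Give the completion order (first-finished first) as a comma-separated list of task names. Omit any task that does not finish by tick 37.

completion order = B, D, F, C, E, H

t=0: vr[B=0] → run B
t=1: vr[B=1024/3121] → run B
t=2: vr[B=2048/3121 C=2048/3121] → run B
t=3: vr[B=3072/3121 C=2048/3121] → run C
t=4: vr[B=3072/3121 C=1218816/639805] → run B
t=5: vr[B=4096/3121 C=1218816/639805 D=4096/3121] → run B
t=6: vr[C=1218816/639805 D=4096/3121 F=4096/3121] → run D
t=7: vr[C=1218816/639805 D=11351040/6213911 E=4096/3121 F=4096/3121] → run E
t=8: vr[C=1218816/639805 D=11351040/6213911 E=7217/3121 F=4096/3121] → run F
t=9: vr[C=1218816/639805 D=11351040/6213911 E=7217/3121 F=13440000/7805621] → run F
t=10: vr[C=1218816/639805 D=11351040/6213911 E=7217/3121 F=16635904/7805621 H=11351040/6213911] → run D
t=11: vr[C=1218816/639805 E=7217/3121 F=16635904/7805621 H=11351040/6213911] → run H
t=12: vr[C=1218816/639805 E=7217/3121 F=16635904/7805621 H=10165643264/2081660185] → run C
t=13: vr[C=2017792/639805 E=7217/3121 F=16635904/7805621 H=10165643264/2081660185] → run F
t=14: vr[C=2017792/639805 E=7217/3121 F=19831808/7805621 H=10165643264/2081660185] → run E
t=15: vr[C=2017792/639805 E=10338/3121 F=19831808/7805621 H=10165643264/2081660185] → run F
t=16: vr[C=2017792/639805 E=10338/3121 H=10165643264/2081660185] → run C
t=17: vr[E=10338/3121 H=10165643264/2081660185] → run E
t=18: vr[E=13459/3121 H=10165643264/2081660185] → run E
t=19: vr[E=16580/3121 H=10165643264/2081660185] → run H
t=20: vr[E=16580/3121 H=16528688128/2081660185] → run E
t=21: vr[E=19701/3121 H=16528688128/2081660185] → run E
t=22: vr[E=22822/3121 H=16528688128/2081660185] → run E
t=23: vr[E=25943/3121 H=16528688128/2081660185] → run H
t=24: vr[E=25943/3121 H=22891732992/2081660185] → run E
t=25: vr[H=22891732992/2081660185] → run H
t=26: vr[H=29254777856/2081660185] → run H
t=27: vr[H=7123564544/416332037] → run H
t=28: (idle)
t=29: (idle)
t=30: (idle)
t=31: (idle)
t=32: (idle)
t=33: (idle)
t=34: (idle)
t=35: (idle)
t=36: (idle)
t=37: (idle)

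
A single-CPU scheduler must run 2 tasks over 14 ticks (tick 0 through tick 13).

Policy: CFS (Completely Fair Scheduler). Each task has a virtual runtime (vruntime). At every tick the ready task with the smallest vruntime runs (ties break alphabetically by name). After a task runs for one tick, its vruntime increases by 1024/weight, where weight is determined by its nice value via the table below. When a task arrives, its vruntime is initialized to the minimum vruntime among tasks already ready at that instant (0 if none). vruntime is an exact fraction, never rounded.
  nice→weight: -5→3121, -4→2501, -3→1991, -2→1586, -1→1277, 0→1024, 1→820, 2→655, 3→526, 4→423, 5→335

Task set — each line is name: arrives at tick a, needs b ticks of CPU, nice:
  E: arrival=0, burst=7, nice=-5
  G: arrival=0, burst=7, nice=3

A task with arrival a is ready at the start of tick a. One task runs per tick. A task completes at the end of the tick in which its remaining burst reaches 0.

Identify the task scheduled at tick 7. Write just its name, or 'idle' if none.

running at tick 7 = G

t=0: vr[E=0 G=0] → run E
t=1: vr[E=1024/3121 G=0] → run G
t=2: vr[E=1024/3121 G=512/263] → run E
t=3: vr[E=2048/3121 G=512/263] → run E
t=4: vr[E=3072/3121 G=512/263] → run E
t=5: vr[E=4096/3121 G=512/263] → run E
t=6: vr[E=5120/3121 G=512/263] → run E
t=7: vr[E=6144/3121 G=512/263] → run G
t=8: vr[E=6144/3121 G=1024/263] → run E
t=9: vr[G=1024/263] → run G
t=10: vr[G=1536/263] → run G
t=11: vr[G=2048/263] → run G
t=12: vr[G=2560/263] → run G
t=13: vr[G=3072/263] → run G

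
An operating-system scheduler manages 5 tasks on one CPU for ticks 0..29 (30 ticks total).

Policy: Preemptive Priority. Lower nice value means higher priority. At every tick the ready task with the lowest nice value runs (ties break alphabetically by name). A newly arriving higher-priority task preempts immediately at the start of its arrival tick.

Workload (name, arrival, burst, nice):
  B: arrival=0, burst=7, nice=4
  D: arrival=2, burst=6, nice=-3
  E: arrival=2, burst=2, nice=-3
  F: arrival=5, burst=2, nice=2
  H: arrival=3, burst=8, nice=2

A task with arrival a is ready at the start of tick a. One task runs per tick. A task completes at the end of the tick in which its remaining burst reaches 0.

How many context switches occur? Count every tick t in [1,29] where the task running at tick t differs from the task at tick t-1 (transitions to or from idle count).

t=0: ready={B} → run B
t=1: ready={B} → run B
t=2: ready={B,D,E} → run D
t=3: ready={B,D,E,H} → run D
t=4: ready={B,D,E,H} → run D
t=5: ready={B,D,E,F,H} → run D
t=6: ready={B,D,E,F,H} → run D
t=7: ready={B,D,E,F,H} → run D
t=8: ready={B,E,F,H} → run E
t=9: ready={B,E,F,H} → run E
t=10: ready={B,F,H} → run F
t=11: ready={B,F,H} → run F
t=12: ready={B,H} → run H
t=13: ready={B,H} → run H
t=14: ready={B,H} → run H
t=15: ready={B,H} → run H
t=16: ready={B,H} → run H
t=17: ready={B,H} → run H
t=18: ready={B,H} → run H
t=19: ready={B,H} → run H
t=20: ready={B} → run B
t=21: ready={B} → run B
t=22: ready={B} → run B
t=23: ready={B} → run B
t=24: ready={B} → run B
t=25: (idle)
t=26: (idle)
t=27: (idle)
t=28: (idle)
t=29: (idle)

context switches = 6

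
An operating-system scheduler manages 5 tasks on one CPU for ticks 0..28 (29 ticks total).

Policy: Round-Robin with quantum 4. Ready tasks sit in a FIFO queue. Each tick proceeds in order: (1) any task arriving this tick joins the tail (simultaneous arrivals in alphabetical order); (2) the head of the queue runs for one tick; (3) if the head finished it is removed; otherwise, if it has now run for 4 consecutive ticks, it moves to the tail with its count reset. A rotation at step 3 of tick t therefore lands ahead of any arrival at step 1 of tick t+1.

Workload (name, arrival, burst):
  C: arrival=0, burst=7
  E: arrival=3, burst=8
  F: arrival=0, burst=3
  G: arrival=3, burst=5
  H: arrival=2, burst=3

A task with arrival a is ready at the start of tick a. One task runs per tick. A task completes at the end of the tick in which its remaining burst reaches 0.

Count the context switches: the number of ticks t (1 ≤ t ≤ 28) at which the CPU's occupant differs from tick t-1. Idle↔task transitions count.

context switches = 8

t=0: queue=[C,F] q_used=0 → run C
t=1: queue=[C,F] q_used=1 → run C
t=2: queue=[C,F,H] q_used=2 → run C
t=3: queue=[C,F,H,E,G] q_used=3 → run C
t=4: queue=[F,H,E,G,C] q_used=0 → run F
t=5: queue=[F,H,E,G,C] q_used=1 → run F
t=6: queue=[F,H,E,G,C] q_used=2 → run F
t=7: queue=[H,E,G,C] q_used=0 → run H
t=8: queue=[H,E,G,C] q_used=1 → run H
t=9: queue=[H,E,G,C] q_used=2 → run H
t=10: queue=[E,G,C] q_used=0 → run E
t=11: queue=[E,G,C] q_used=1 → run E
t=12: queue=[E,G,C] q_used=2 → run E
t=13: queue=[E,G,C] q_used=3 → run E
t=14: queue=[G,C,E] q_used=0 → run G
t=15: queue=[G,C,E] q_used=1 → run G
t=16: queue=[G,C,E] q_used=2 → run G
t=17: queue=[G,C,E] q_used=3 → run G
t=18: queue=[C,E,G] q_used=0 → run C
t=19: queue=[C,E,G] q_used=1 → run C
t=20: queue=[C,E,G] q_used=2 → run C
t=21: queue=[E,G] q_used=0 → run E
t=22: queue=[E,G] q_used=1 → run E
t=23: queue=[E,G] q_used=2 → run E
t=24: queue=[E,G] q_used=3 → run E
t=25: queue=[G] q_used=0 → run G
t=26: (idle)
t=27: (idle)
t=28: (idle)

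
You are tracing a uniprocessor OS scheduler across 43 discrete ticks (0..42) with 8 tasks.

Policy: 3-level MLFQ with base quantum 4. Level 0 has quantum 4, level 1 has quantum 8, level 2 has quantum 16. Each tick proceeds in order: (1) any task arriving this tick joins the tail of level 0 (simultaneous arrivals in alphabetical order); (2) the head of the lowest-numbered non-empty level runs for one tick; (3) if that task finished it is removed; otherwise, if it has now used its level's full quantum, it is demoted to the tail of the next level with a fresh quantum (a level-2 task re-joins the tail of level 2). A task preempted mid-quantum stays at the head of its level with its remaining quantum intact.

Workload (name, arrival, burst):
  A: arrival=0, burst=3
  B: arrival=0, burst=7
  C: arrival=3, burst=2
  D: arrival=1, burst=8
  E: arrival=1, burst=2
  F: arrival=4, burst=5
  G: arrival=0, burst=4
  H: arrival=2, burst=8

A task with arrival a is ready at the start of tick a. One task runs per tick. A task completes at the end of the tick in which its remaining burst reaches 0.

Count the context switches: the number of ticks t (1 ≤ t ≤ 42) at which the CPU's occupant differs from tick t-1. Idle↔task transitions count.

t=0: L0/L1/L2 = ABG/-/- → run A
t=1: L0/L1/L2 = ABGDE/-/- → run A
t=2: L0/L1/L2 = ABGDEH/-/- → run A
t=3: L0/L1/L2 = BGDEHC/-/- → run B
t=4: L0/L1/L2 = BGDEHCF/-/- → run B
t=5: L0/L1/L2 = BGDEHCF/-/- → run B
t=6: L0/L1/L2 = BGDEHCF/-/- → run B
t=7: L0/L1/L2 = GDEHCF/B/- → run G
t=8: L0/L1/L2 = GDEHCF/B/- → run G
t=9: L0/L1/L2 = GDEHCF/B/- → run G
t=10: L0/L1/L2 = GDEHCF/B/- → run G
t=11: L0/L1/L2 = DEHCF/B/- → run D
t=12: L0/L1/L2 = DEHCF/B/- → run D
t=13: L0/L1/L2 = DEHCF/B/- → run D
t=14: L0/L1/L2 = DEHCF/B/- → run D
t=15: L0/L1/L2 = EHCF/BD/- → run E
t=16: L0/L1/L2 = EHCF/BD/- → run E
t=17: L0/L1/L2 = HCF/BD/- → run H
t=18: L0/L1/L2 = HCF/BD/- → run H
t=19: L0/L1/L2 = HCF/BD/- → run H
t=20: L0/L1/L2 = HCF/BD/- → run H
t=21: L0/L1/L2 = CF/BDH/- → run C
t=22: L0/L1/L2 = CF/BDH/- → run C
t=23: L0/L1/L2 = F/BDH/- → run F
t=24: L0/L1/L2 = F/BDH/- → run F
t=25: L0/L1/L2 = F/BDH/- → run F
t=26: L0/L1/L2 = F/BDH/- → run F
t=27: L0/L1/L2 = -/BDHF/- → run B
t=28: L0/L1/L2 = -/BDHF/- → run B
t=29: L0/L1/L2 = -/BDHF/- → run B
t=30: L0/L1/L2 = -/DHF/- → run D
t=31: L0/L1/L2 = -/DHF/- → run D
t=32: L0/L1/L2 = -/DHF/- → run D
t=33: L0/L1/L2 = -/DHF/- → run D
t=34: L0/L1/L2 = -/HF/- → run H
t=35: L0/L1/L2 = -/HF/- → run H
t=36: L0/L1/L2 = -/HF/- → run H
t=37: L0/L1/L2 = -/HF/- → run H
t=38: L0/L1/L2 = -/F/- → run F
t=39: (idle)
t=40: (idle)
t=41: (idle)
t=42: (idle)

context switches = 12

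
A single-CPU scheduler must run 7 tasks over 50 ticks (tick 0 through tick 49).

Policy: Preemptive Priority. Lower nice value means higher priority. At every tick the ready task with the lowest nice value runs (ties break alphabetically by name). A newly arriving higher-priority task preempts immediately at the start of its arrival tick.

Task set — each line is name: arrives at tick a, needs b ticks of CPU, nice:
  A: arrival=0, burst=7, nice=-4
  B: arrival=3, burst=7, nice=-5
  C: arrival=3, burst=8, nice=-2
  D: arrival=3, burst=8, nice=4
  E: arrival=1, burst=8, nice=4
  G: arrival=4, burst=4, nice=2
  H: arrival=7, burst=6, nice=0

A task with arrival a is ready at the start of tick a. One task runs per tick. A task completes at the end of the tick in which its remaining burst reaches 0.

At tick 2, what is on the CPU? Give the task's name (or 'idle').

t=0: ready={A} → run A
t=1: ready={A,E} → run A
t=2: ready={A,E} → run A
t=3: ready={A,B,C,D,E} → run B
t=4: ready={A,B,C,D,E,G} → run B
t=5: ready={A,B,C,D,E,G} → run B
t=6: ready={A,B,C,D,E,G} → run B
t=7: ready={A,B,C,D,E,G,H} → run B
t=8: ready={A,B,C,D,E,G,H} → run B
t=9: ready={A,B,C,D,E,G,H} → run B
t=10: ready={A,C,D,E,G,H} → run A
t=11: ready={A,C,D,E,G,H} → run A
t=12: ready={A,C,D,E,G,H} → run A
t=13: ready={A,C,D,E,G,H} → run A
t=14: ready={C,D,E,G,H} → run C
t=15: ready={C,D,E,G,H} → run C
t=16: ready={C,D,E,G,H} → run C
t=17: ready={C,D,E,G,H} → run C
t=18: ready={C,D,E,G,H} → run C
t=19: ready={C,D,E,G,H} → run C
t=20: ready={C,D,E,G,H} → run C
t=21: ready={C,D,E,G,H} → run C
t=22: ready={D,E,G,H} → run H
t=23: ready={D,E,G,H} → run H
t=24: ready={D,E,G,H} → run H
t=25: ready={D,E,G,H} → run H
t=26: ready={D,E,G,H} → run H
t=27: ready={D,E,G,H} → run H
t=28: ready={D,E,G} → run G
t=29: ready={D,E,G} → run G
t=30: ready={D,E,G} → run G
t=31: ready={D,E,G} → run G
t=32: ready={D,E} → run D
t=33: ready={D,E} → run D
t=34: ready={D,E} → run D
t=35: ready={D,E} → run D
t=36: ready={D,E} → run D
t=37: ready={D,E} → run D
t=38: ready={D,E} → run D
t=39: ready={D,E} → run D
t=40: ready={E} → run E
t=41: ready={E} → run E
t=42: ready={E} → run E
t=43: ready={E} → run E
t=44: ready={E} → run E
t=45: ready={E} → run E
t=46: ready={E} → run E
t=47: ready={E} → run E
t=48: (idle)
t=49: (idle)

running at tick 2 = A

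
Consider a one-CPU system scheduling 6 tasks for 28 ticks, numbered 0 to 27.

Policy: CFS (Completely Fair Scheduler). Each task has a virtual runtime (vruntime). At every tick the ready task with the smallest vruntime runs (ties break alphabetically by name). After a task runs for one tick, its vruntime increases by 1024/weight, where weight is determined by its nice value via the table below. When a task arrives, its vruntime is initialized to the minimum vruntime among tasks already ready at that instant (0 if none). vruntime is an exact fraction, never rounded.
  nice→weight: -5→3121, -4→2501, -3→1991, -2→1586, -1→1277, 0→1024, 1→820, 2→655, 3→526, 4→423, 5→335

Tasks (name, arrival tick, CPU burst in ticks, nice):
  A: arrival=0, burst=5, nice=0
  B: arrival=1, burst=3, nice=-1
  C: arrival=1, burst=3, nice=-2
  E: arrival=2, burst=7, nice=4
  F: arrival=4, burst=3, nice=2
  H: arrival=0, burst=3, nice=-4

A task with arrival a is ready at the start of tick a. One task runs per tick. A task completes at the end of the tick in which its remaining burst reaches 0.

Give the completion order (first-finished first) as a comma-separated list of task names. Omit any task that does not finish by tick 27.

completion order = H, C, B, F, A, E

t=0: vr[A=0 H=0] → run A
t=1: vr[A=1 B=0 C=0 H=0] → run B
t=2: vr[A=1 B=1024/1277 C=0 E=0 H=0] → run C
t=3: vr[A=1 B=1024/1277 C=512/793 E=0 H=0] → run E
t=4: vr[A=1 B=1024/1277 C=512/793 E=1024/423 F=0 H=0] → run F
t=5: vr[A=1 B=1024/1277 C=512/793 E=1024/423 F=1024/655 H=0] → run H
t=6: vr[A=1 B=1024/1277 C=512/793 E=1024/423 F=1024/655 H=1024/2501] → run H
t=7: vr[A=1 B=1024/1277 C=512/793 E=1024/423 F=1024/655 H=2048/2501] → run C
t=8: vr[A=1 B=1024/1277 C=1024/793 E=1024/423 F=1024/655 H=2048/2501] → run B
t=9: vr[A=1 B=2048/1277 C=1024/793 E=1024/423 F=1024/655 H=2048/2501] → run H
t=10: vr[A=1 B=2048/1277 C=1024/793 E=1024/423 F=1024/655] → run A
t=11: vr[A=2 B=2048/1277 C=1024/793 E=1024/423 F=1024/655] → run C
t=12: vr[A=2 B=2048/1277 E=1024/423 F=1024/655] → run F
t=13: vr[A=2 B=2048/1277 E=1024/423 F=2048/655] → run B
t=14: vr[A=2 E=1024/423 F=2048/655] → run A
t=15: vr[A=3 E=1024/423 F=2048/655] → run E
t=16: vr[A=3 E=2048/423 F=2048/655] → run A
t=17: vr[A=4 E=2048/423 F=2048/655] → run F
t=18: vr[A=4 E=2048/423] → run A
t=19: vr[E=2048/423] → run E
t=20: vr[E=1024/141] → run E
t=21: vr[E=4096/423] → run E
t=22: vr[E=5120/423] → run E
t=23: vr[E=2048/141] → run E
t=24: (idle)
t=25: (idle)
t=26: (idle)
t=27: (idle)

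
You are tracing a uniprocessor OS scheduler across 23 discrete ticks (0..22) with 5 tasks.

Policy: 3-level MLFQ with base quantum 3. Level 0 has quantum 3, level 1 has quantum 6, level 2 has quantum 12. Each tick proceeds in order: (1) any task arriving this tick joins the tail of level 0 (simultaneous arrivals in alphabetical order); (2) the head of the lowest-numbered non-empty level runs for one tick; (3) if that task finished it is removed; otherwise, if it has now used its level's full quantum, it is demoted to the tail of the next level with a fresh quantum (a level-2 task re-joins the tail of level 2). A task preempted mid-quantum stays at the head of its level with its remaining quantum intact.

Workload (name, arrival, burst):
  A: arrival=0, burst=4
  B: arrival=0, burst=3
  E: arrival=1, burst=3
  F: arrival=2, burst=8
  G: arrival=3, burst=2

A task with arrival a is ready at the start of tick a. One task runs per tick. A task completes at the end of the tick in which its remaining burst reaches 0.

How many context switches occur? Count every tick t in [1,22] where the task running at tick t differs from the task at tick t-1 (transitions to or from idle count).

context switches = 7

t=0: L0/L1/L2 = AB/-/- → run A
t=1: L0/L1/L2 = ABE/-/- → run A
t=2: L0/L1/L2 = ABEF/-/- → run A
t=3: L0/L1/L2 = BEFG/A/- → run B
t=4: L0/L1/L2 = BEFG/A/- → run B
t=5: L0/L1/L2 = BEFG/A/- → run B
t=6: L0/L1/L2 = EFG/A/- → run E
t=7: L0/L1/L2 = EFG/A/- → run E
t=8: L0/L1/L2 = EFG/A/- → run E
t=9: L0/L1/L2 = FG/A/- → run F
t=10: L0/L1/L2 = FG/A/- → run F
t=11: L0/L1/L2 = FG/A/- → run F
t=12: L0/L1/L2 = G/AF/- → run G
t=13: L0/L1/L2 = G/AF/- → run G
t=14: L0/L1/L2 = -/AF/- → run A
t=15: L0/L1/L2 = -/F/- → run F
t=16: L0/L1/L2 = -/F/- → run F
t=17: L0/L1/L2 = -/F/- → run F
t=18: L0/L1/L2 = -/F/- → run F
t=19: L0/L1/L2 = -/F/- → run F
t=20: (idle)
t=21: (idle)
t=22: (idle)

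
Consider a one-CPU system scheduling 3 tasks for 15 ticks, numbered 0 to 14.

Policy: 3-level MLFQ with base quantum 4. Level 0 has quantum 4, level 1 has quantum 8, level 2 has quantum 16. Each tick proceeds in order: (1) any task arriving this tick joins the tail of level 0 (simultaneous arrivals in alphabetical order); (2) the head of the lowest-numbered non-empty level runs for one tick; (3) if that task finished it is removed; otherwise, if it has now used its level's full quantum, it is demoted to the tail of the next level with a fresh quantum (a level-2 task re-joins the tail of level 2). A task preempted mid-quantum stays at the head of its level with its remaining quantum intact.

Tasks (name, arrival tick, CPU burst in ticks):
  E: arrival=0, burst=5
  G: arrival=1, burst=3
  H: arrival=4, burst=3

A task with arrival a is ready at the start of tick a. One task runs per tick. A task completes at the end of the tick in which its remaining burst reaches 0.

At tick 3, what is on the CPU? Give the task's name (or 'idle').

t=0: L0/L1/L2 = E/-/- → run E
t=1: L0/L1/L2 = EG/-/- → run E
t=2: L0/L1/L2 = EG/-/- → run E
t=3: L0/L1/L2 = EG/-/- → run E
t=4: L0/L1/L2 = GH/E/- → run G
t=5: L0/L1/L2 = GH/E/- → run G
t=6: L0/L1/L2 = GH/E/- → run G
t=7: L0/L1/L2 = H/E/- → run H
t=8: L0/L1/L2 = H/E/- → run H
t=9: L0/L1/L2 = H/E/- → run H
t=10: L0/L1/L2 = -/E/- → run E
t=11: (idle)
t=12: (idle)
t=13: (idle)
t=14: (idle)

running at tick 3 = E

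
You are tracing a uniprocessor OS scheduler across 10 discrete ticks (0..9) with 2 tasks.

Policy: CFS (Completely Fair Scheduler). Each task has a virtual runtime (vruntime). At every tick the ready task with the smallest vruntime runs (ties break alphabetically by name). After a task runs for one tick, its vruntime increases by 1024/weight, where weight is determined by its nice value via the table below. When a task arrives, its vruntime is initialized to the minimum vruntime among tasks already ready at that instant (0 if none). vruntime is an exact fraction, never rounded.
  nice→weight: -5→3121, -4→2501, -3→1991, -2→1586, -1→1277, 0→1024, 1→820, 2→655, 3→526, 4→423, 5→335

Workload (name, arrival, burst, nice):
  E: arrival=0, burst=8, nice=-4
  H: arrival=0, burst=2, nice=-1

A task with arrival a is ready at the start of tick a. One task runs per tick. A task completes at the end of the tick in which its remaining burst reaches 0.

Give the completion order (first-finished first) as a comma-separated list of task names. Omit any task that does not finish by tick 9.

completion order = H, E

t=0: vr[E=0 H=0] → run E
t=1: vr[E=1024/2501 H=0] → run H
t=2: vr[E=1024/2501 H=1024/1277] → run E
t=3: vr[E=2048/2501 H=1024/1277] → run H
t=4: vr[E=2048/2501] → run E
t=5: vr[E=3072/2501] → run E
t=6: vr[E=4096/2501] → run E
t=7: vr[E=5120/2501] → run E
t=8: vr[E=6144/2501] → run E
t=9: vr[E=7168/2501] → run E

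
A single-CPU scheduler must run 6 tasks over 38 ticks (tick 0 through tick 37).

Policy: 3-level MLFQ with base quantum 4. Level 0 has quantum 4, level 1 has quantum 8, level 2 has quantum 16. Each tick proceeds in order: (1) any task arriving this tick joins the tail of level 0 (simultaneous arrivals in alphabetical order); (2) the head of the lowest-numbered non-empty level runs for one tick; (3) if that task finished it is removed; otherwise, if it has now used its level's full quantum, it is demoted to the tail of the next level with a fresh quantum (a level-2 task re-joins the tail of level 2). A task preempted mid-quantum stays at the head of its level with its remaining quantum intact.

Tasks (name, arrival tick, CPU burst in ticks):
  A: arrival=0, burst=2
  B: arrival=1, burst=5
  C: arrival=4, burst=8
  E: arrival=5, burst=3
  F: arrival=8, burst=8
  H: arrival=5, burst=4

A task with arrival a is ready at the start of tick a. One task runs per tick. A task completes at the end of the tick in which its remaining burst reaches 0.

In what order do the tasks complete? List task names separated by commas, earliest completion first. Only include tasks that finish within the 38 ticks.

completion order = A, E, H, B, C, F

t=0: L0/L1/L2 = A/-/- → run A
t=1: L0/L1/L2 = AB/-/- → run A
t=2: L0/L1/L2 = B/-/- → run B
t=3: L0/L1/L2 = B/-/- → run B
t=4: L0/L1/L2 = BC/-/- → run B
t=5: L0/L1/L2 = BCEH/-/- → run B
t=6: L0/L1/L2 = CEH/B/- → run C
t=7: L0/L1/L2 = CEH/B/- → run C
t=8: L0/L1/L2 = CEHF/B/- → run C
t=9: L0/L1/L2 = CEHF/B/- → run C
t=10: L0/L1/L2 = EHF/BC/- → run E
t=11: L0/L1/L2 = EHF/BC/- → run E
t=12: L0/L1/L2 = EHF/BC/- → run E
t=13: L0/L1/L2 = HF/BC/- → run H
t=14: L0/L1/L2 = HF/BC/- → run H
t=15: L0/L1/L2 = HF/BC/- → run H
t=16: L0/L1/L2 = HF/BC/- → run H
t=17: L0/L1/L2 = F/BC/- → run F
t=18: L0/L1/L2 = F/BC/- → run F
t=19: L0/L1/L2 = F/BC/- → run F
t=20: L0/L1/L2 = F/BC/- → run F
t=21: L0/L1/L2 = -/BCF/- → run B
t=22: L0/L1/L2 = -/CF/- → run C
t=23: L0/L1/L2 = -/CF/- → run C
t=24: L0/L1/L2 = -/CF/- → run C
t=25: L0/L1/L2 = -/CF/- → run C
t=26: L0/L1/L2 = -/F/- → run F
t=27: L0/L1/L2 = -/F/- → run F
t=28: L0/L1/L2 = -/F/- → run F
t=29: L0/L1/L2 = -/F/- → run F
t=30: (idle)
t=31: (idle)
t=32: (idle)
t=33: (idle)
t=34: (idle)
t=35: (idle)
t=36: (idle)
t=37: (idle)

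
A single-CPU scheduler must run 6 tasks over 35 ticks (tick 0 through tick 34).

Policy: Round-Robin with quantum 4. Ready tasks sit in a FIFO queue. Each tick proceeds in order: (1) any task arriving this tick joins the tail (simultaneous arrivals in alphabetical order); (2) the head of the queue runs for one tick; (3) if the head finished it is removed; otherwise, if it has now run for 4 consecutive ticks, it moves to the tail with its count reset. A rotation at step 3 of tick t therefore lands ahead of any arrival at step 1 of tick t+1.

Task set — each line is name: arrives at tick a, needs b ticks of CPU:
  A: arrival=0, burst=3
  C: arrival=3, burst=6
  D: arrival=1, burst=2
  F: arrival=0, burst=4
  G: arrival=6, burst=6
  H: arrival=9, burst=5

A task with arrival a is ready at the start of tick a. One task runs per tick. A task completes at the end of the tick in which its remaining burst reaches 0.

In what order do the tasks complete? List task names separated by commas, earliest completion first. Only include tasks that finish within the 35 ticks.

completion order = A, F, D, C, G, H

t=0: queue=[A,F] q_used=0 → run A
t=1: queue=[A,F,D] q_used=1 → run A
t=2: queue=[A,F,D] q_used=2 → run A
t=3: queue=[F,D,C] q_used=0 → run F
t=4: queue=[F,D,C] q_used=1 → run F
t=5: queue=[F,D,C] q_used=2 → run F
t=6: queue=[F,D,C,G] q_used=3 → run F
t=7: queue=[D,C,G] q_used=0 → run D
t=8: queue=[D,C,G] q_used=1 → run D
t=9: queue=[C,G,H] q_used=0 → run C
t=10: queue=[C,G,H] q_used=1 → run C
t=11: queue=[C,G,H] q_used=2 → run C
t=12: queue=[C,G,H] q_used=3 → run C
t=13: queue=[G,H,C] q_used=0 → run G
t=14: queue=[G,H,C] q_used=1 → run G
t=15: queue=[G,H,C] q_used=2 → run G
t=16: queue=[G,H,C] q_used=3 → run G
t=17: queue=[H,C,G] q_used=0 → run H
t=18: queue=[H,C,G] q_used=1 → run H
t=19: queue=[H,C,G] q_used=2 → run H
t=20: queue=[H,C,G] q_used=3 → run H
t=21: queue=[C,G,H] q_used=0 → run C
t=22: queue=[C,G,H] q_used=1 → run C
t=23: queue=[G,H] q_used=0 → run G
t=24: queue=[G,H] q_used=1 → run G
t=25: queue=[H] q_used=0 → run H
t=26: (idle)
t=27: (idle)
t=28: (idle)
t=29: (idle)
t=30: (idle)
t=31: (idle)
t=32: (idle)
t=33: (idle)
t=34: (idle)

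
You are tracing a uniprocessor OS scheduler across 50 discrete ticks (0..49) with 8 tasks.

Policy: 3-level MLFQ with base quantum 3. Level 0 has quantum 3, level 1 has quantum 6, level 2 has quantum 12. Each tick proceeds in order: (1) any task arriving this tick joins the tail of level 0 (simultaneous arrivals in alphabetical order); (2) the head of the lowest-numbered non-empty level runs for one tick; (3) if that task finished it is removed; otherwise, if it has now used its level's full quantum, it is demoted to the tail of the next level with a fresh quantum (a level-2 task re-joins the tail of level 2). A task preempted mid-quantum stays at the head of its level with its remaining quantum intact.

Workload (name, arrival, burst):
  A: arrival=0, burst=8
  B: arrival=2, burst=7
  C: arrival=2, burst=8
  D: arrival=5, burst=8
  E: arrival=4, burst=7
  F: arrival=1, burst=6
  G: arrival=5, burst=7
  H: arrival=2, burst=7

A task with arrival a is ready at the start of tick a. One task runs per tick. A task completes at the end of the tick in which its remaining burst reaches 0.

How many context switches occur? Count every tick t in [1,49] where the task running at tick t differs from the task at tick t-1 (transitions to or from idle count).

t=0: L0/L1/L2 = A/-/- → run A
t=1: L0/L1/L2 = AF/-/- → run A
t=2: L0/L1/L2 = AFBCH/-/- → run A
t=3: L0/L1/L2 = FBCH/A/- → run F
t=4: L0/L1/L2 = FBCHE/A/- → run F
t=5: L0/L1/L2 = FBCHEDG/A/- → run F
t=6: L0/L1/L2 = BCHEDG/AF/- → run B
t=7: L0/L1/L2 = BCHEDG/AF/- → run B
t=8: L0/L1/L2 = BCHEDG/AF/- → run B
t=9: L0/L1/L2 = CHEDG/AFB/- → run C
t=10: L0/L1/L2 = CHEDG/AFB/- → run C
t=11: L0/L1/L2 = CHEDG/AFB/- → run C
t=12: L0/L1/L2 = HEDG/AFBC/- → run H
t=13: L0/L1/L2 = HEDG/AFBC/- → run H
t=14: L0/L1/L2 = HEDG/AFBC/- → run H
t=15: L0/L1/L2 = EDG/AFBCH/- → run E
t=16: L0/L1/L2 = EDG/AFBCH/- → run E
t=17: L0/L1/L2 = EDG/AFBCH/- → run E
t=18: L0/L1/L2 = DG/AFBCHE/- → run D
t=19: L0/L1/L2 = DG/AFBCHE/- → run D
t=20: L0/L1/L2 = DG/AFBCHE/- → run D
t=21: L0/L1/L2 = G/AFBCHED/- → run G
t=22: L0/L1/L2 = G/AFBCHED/- → run G
t=23: L0/L1/L2 = G/AFBCHED/- → run G
t=24: L0/L1/L2 = -/AFBCHEDG/- → run A
t=25: L0/L1/L2 = -/AFBCHEDG/- → run A
t=26: L0/L1/L2 = -/AFBCHEDG/- → run A
t=27: L0/L1/L2 = -/AFBCHEDG/- → run A
t=28: L0/L1/L2 = -/AFBCHEDG/- → run A
t=29: L0/L1/L2 = -/FBCHEDG/- → run F
t=30: L0/L1/L2 = -/FBCHEDG/- → run F
t=31: L0/L1/L2 = -/FBCHEDG/- → run F
t=32: L0/L1/L2 = -/BCHEDG/- → run B
t=33: L0/L1/L2 = -/BCHEDG/- → run B
t=34: L0/L1/L2 = -/BCHEDG/- → run B
t=35: L0/L1/L2 = -/BCHEDG/- → run B
t=36: L0/L1/L2 = -/CHEDG/- → run C
t=37: L0/L1/L2 = -/CHEDG/- → run C
t=38: L0/L1/L2 = -/CHEDG/- → run C
t=39: L0/L1/L2 = -/CHEDG/- → run C
t=40: L0/L1/L2 = -/CHEDG/- → run C
t=41: L0/L1/L2 = -/HEDG/- → run H
t=42: L0/L1/L2 = -/HEDG/- → run H
t=43: L0/L1/L2 = -/HEDG/- → run H
t=44: L0/L1/L2 = -/HEDG/- → run H
t=45: L0/L1/L2 = -/EDG/- → run E
t=46: L0/L1/L2 = -/EDG/- → run E
t=47: L0/L1/L2 = -/EDG/- → run E
t=48: L0/L1/L2 = -/EDG/- → run E
t=49: L0/L1/L2 = -/DG/- → run D

context switches = 14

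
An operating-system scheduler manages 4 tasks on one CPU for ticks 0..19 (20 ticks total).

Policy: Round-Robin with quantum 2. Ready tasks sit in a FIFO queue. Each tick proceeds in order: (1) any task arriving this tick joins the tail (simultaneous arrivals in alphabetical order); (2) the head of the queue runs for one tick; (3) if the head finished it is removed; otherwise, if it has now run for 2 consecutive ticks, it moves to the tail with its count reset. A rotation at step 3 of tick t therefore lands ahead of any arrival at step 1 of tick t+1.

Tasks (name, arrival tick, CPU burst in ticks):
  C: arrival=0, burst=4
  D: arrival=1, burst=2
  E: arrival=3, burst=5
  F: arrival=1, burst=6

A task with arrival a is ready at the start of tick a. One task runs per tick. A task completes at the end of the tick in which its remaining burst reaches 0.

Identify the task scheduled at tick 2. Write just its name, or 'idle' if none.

t=0: queue=[C] q_used=0 → run C
t=1: queue=[C,D,F] q_used=1 → run C
t=2: queue=[D,F,C] q_used=0 → run D
t=3: queue=[D,F,C,E] q_used=1 → run D
t=4: queue=[F,C,E] q_used=0 → run F
t=5: queue=[F,C,E] q_used=1 → run F
t=6: queue=[C,E,F] q_used=0 → run C
t=7: queue=[C,E,F] q_used=1 → run C
t=8: queue=[E,F] q_used=0 → run E
t=9: queue=[E,F] q_used=1 → run E
t=10: queue=[F,E] q_used=0 → run F
t=11: queue=[F,E] q_used=1 → run F
t=12: queue=[E,F] q_used=0 → run E
t=13: queue=[E,F] q_used=1 → run E
t=14: queue=[F,E] q_used=0 → run F
t=15: queue=[F,E] q_used=1 → run F
t=16: queue=[E] q_used=0 → run E
t=17: (idle)
t=18: (idle)
t=19: (idle)

running at tick 2 = D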